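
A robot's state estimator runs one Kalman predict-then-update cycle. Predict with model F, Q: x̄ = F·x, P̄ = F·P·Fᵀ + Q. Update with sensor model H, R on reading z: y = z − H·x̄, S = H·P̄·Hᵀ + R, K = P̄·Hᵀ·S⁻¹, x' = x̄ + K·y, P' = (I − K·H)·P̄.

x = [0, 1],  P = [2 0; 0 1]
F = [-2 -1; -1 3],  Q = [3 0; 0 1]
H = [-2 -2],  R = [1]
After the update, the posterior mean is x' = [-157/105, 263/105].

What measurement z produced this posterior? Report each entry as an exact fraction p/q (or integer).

z = [-2]

x̄ = F·x = [-1, 3]
P̄ = F·P·Fᵀ + Q = [12 1; 1 12]
S = H·P̄·Hᵀ + R = [105]
K = P̄·Hᵀ·S⁻¹ = [-26/105; -26/105]
x' − x̄ = [-52/105, -52/105] = K·y
y = (KᵀK)⁻¹·Kᵀ·(x' − x̄) = [2]
z = y + H·x̄ = [2] + [-4] = [-2]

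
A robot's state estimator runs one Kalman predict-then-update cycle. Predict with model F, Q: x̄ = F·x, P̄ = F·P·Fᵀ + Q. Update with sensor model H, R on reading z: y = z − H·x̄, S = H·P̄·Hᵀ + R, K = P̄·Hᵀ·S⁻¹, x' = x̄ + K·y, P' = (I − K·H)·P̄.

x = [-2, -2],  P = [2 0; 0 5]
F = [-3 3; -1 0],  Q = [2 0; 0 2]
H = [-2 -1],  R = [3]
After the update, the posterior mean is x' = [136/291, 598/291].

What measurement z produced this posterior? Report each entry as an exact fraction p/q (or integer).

z = [-3]

x̄ = F·x = [0, 2]
P̄ = F·P·Fᵀ + Q = [65 6; 6 4]
S = H·P̄·Hᵀ + R = [291]
K = P̄·Hᵀ·S⁻¹ = [-136/291; -16/291]
x' − x̄ = [136/291, 16/291] = K·y
y = (KᵀK)⁻¹·Kᵀ·(x' − x̄) = [-1]
z = y + H·x̄ = [-1] + [-2] = [-3]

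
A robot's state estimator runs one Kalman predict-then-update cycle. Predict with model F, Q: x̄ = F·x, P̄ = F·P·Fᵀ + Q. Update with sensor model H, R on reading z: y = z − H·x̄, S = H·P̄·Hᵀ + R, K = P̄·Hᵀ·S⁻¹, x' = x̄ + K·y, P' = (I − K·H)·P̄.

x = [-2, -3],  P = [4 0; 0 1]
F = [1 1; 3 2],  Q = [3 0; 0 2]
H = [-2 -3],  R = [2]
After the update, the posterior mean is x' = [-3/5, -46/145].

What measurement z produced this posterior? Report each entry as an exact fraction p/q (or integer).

z = [2]

x̄ = F·x = [-5, -12]
P̄ = F·P·Fᵀ + Q = [8 14; 14 42]
S = H·P̄·Hᵀ + R = [580]
K = P̄·Hᵀ·S⁻¹ = [-1/10; -77/290]
x' − x̄ = [22/5, 1694/145] = K·y
y = (KᵀK)⁻¹·Kᵀ·(x' − x̄) = [-44]
z = y + H·x̄ = [-44] + [46] = [2]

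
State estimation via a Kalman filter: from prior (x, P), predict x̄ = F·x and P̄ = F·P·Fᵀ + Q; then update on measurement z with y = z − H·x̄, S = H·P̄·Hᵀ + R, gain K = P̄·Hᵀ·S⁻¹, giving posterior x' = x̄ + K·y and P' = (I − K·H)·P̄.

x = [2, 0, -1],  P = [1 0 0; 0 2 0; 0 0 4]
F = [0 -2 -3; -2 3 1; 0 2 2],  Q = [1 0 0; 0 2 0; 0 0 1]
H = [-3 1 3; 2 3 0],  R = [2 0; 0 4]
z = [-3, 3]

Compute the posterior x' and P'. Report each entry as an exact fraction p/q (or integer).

x' = [877/737, 1051/11055, 8269/55275]
P' = [384/737 -170/737 358/737; -170/737 1124/2211 -3598/11055; 358/737 -3598/11055 37538/55275]

x̄ = F·x = [3, -5, -2]
P̄ = F·P·Fᵀ + Q = [45 -24 -32; -24 28 20; -32 20 25]
y = z − H·x̄ = [17, 12]
S = H·P̄·Hᵀ + R = [1500 -30; -30 148]
K = P̄·Hᵀ·S⁻¹ = [-124/737 129/1474; 1238/11055 196/737; 7037/55275 -9/7370]
x' = x̄ + K·y = [877/737, 1051/11055, 8269/55275]
P' = (I − K·H)·P̄ = [384/737 -170/737 358/737; -170/737 1124/2211 -3598/11055; 358/737 -3598/11055 37538/55275]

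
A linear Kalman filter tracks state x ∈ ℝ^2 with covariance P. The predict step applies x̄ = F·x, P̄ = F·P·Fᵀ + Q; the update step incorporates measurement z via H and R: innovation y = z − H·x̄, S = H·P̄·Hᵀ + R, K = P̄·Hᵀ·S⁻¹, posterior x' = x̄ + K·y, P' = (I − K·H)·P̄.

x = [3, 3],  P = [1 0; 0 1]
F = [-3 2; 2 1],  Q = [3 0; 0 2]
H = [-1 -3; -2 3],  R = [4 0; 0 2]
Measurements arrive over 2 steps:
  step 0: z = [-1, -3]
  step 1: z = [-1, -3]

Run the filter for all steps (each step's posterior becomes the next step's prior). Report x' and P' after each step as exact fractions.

step 0: x' = [7033/4297, 770/4297], P' = [2656/4297 848/4297; 848/4297 892/4297]
step 1: x' = [5949989/6181414, -1180117/6181414], P' = [1733213/3090707 531005/3090707; 531005/3090707 604617/3090707]

step 0: x̄ = F·x = [-3, 9]
step 0: P̄ = F·P·Fᵀ + Q = [16 -4; -4 7]
step 0: y = z − H·x̄ = [23, -36]
step 0: S = H·P̄·Hᵀ + R = [59 -43; -43 177]
step 0: K = P̄·Hᵀ·S⁻¹ = [-1300/4297 -1384/4297; -881/4297 490/4297]
step 0: x' = x̄ + K·y = [7033/4297, 770/4297]
step 0: P' = (I − K·H)·P̄ = [2656/4297 848/4297; 848/4297 892/4297]
step 1: x̄ = F·x = [-19559/4297, 14836/4297]
step 1: P̄ = F·P·Fᵀ + Q = [30187/4297 -13304/4297; -13304/4297 23502/4297]
step 1: y = z − H·x̄ = [20652/4297, -96517/4297]
step 1: S = H·P̄·Hᵀ + R = [179069/4297 -191056/4297; -191056/4297 500508/4297]
step 1: K = P̄·Hᵀ·S⁻¹ = [-831557/3090707 -1873411/6181414; -586214/3090707 751841/6181414]
step 1: x' = x̄ + K·y = [5949989/6181414, -1180117/6181414]
step 1: P' = (I − K·H)·P̄ = [1733213/3090707 531005/3090707; 531005/3090707 604617/3090707]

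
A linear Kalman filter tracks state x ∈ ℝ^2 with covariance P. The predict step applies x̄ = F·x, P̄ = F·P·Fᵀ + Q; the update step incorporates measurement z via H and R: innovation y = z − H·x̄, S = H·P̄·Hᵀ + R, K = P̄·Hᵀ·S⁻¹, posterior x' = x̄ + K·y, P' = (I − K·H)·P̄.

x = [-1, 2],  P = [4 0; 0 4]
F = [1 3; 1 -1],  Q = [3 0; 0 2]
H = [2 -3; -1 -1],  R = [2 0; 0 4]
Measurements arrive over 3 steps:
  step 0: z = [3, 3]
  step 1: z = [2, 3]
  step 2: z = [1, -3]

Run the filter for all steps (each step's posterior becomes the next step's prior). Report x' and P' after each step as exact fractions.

step 0: x̄ = F·x = [5, -3]
step 0: P̄ = F·P·Fᵀ + Q = [43 -8; -8 10]
step 0: y = z − H·x̄ = [-16, 5]
step 0: S = H·P̄·Hᵀ + R = [360 -64; -64 41]
step 0: K = P̄·Hᵀ·S⁻¹ = [1135/5332 -695/1333; -1007/5332 -458/1333]
step 0: x' = x̄ + K·y = [-1350/1333, -2261/1333]
step 0: P' = (I − K·H)·P̄ = [3563/2666 1997/2666; 1997/2666 1667/2666]
step 1: x̄ = F·x = [-8133/1333, 911/1333]
step 1: P̄ = F·P·Fᵀ + Q = [19273/1333 1278/1333; 1278/1333 3284/1333]
step 1: y = z − H·x̄ = [21665/1333, -3223/1333]
step 1: S = H·P̄·Hᵀ + R = [93978/1333 -27416/1333; -27416/1333 30445/1333]
step 1: K = P̄·Hᵀ·S⁻¹ = [185064/791269 -15977/34403; -130232/791269 -10254/34403]
step 1: x' = x̄ + K·y = [-931448/791269, -1005635/791269]
step 1: P' = (I − K·H)·P̄ = [955956/791269 513928/791269; 513928/791269 429440/791269]
step 2: x̄ = F·x = [-3948353/791269, 74187/791269]
step 2: P̄ = F·P·Fᵀ + Q = [10278291/791269 695492/791269; 695492/791269 1940078/791269]
step 2: y = z − H·x̄ = [8910536/791269, -271651/34403]
step 2: S = H·P̄·Hᵀ + R = [51810500/791269 -610472/34403; -610472/34403 729323/34403]
step 2: K = P̄·Hᵀ·S⁻¹ = [98414177/424600178 -97697839/212300089; -70332465/424600178 -62791750/212300089]
step 2: x' = x̄ + K·y = [266204414/212300089, 119707817/212300089]
step 2: P' = (I − K·H)·P̄ = [254157649/212300089 136633707/212300089; 136633707/212300089 114533293/212300089]

step 0: x' = [-1350/1333, -2261/1333], P' = [3563/2666 1997/2666; 1997/2666 1667/2666]
step 1: x' = [-931448/791269, -1005635/791269], P' = [955956/791269 513928/791269; 513928/791269 429440/791269]
step 2: x' = [266204414/212300089, 119707817/212300089], P' = [254157649/212300089 136633707/212300089; 136633707/212300089 114533293/212300089]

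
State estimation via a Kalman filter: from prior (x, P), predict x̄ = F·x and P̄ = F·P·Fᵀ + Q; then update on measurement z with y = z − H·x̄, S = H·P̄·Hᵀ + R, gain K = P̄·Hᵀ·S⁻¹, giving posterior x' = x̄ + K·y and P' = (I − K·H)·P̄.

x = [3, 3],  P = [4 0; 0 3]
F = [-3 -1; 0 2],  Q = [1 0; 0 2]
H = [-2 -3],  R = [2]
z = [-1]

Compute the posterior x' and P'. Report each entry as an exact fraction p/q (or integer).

x̄ = F·x = [-12, 6]
P̄ = F·P·Fᵀ + Q = [40 -6; -6 14]
y = z − H·x̄ = [-7]
S = H·P̄·Hᵀ + R = [216]
K = P̄·Hᵀ·S⁻¹ = [-31/108; -5/36]
x' = x̄ + K·y = [-1079/108, 251/36]
P' = (I − K·H)·P̄ = [1199/54 -263/18; -263/18 59/6]

x' = [-1079/108, 251/36]
P' = [1199/54 -263/18; -263/18 59/6]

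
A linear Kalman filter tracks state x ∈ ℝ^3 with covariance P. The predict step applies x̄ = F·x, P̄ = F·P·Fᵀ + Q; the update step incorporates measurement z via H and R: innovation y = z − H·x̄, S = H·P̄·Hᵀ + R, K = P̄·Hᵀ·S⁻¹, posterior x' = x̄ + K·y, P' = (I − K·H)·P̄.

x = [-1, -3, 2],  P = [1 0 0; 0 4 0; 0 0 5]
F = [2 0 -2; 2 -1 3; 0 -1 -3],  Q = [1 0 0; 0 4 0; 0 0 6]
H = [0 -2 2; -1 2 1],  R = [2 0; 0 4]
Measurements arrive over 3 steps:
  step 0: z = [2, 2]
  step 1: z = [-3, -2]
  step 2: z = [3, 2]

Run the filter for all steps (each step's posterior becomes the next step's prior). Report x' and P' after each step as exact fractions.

step 0: x̄ = F·x = [-6, 7, -3]
step 0: P̄ = F·P·Fᵀ + Q = [25 -26 30; -26 57 -41; 30 -41 55]
step 0: y = z − H·x̄ = [22, -15]
step 0: S = H·P̄·Hᵀ + R = [778 -312; -312 192]
step 0: K = P̄·Hᵀ·S⁻¹ = [285/2168 -811/26016; -281/2168 2645/8672; 795/2168 2593/8672]
step 0: x' = x̄ + K·y = [-22897/8672, -3699/8672, 5049/8672]
step 0: P' = (I − K·H)·P̄ = [229243/26016 24731/8672 25871/8672; 24731/8672 12145/8672 11021/8672; 25871/8672 11021/8672 14201/8672]
step 1: x̄ = F·x = [-13973/2168, -6737/2168, -1431/1084]
step 1: P̄ = F·P·Fᵀ + Q = [30781/1626 45895/1626 -3045/271; 45895/1626 117319/1626 -10011/271; -3045/271 -10011/271 8066/271]
step 1: y = z − H·x̄ = [-7127/1084, -1973/2168]
step 1: S = H·P̄·Hᵀ + R = [573320/813 -182143/813; -182143/813 167653/1626]
step 1: K = P̄·Hᵀ·S⁻¹ = [-1828318/18306687 694165/18306687; -1291823/6102229 1876635/6102229; 5194048/18306687 5447762/18306687]
step 1: x' = x̄ + K·y = [-15228524/2615241, -6958269/3486988, -18078299/5230482]
step 1: P' = (I − K·H)·P̄ = [184011172/18306687 20957350/6102229 61043732/18306687; 20957350/6102229 9918571/6102229 8626748/6102229; 61043732/18306687 8626748/6102229 31074292/18306687]
step 2: x̄ = F·x = [-12378749/2615241, -209423179/10460964, 43114867/3486988]
step 2: P̄ = F·P·Fᵀ + Q = [390298687/18306687 597702788/18306687 -84600084/6102229; 597702788/18306687 1444450897/18306687 -247306469/6102229; -84600084/6102229 -247306469/6102229 191515309/6102229]
step 2: y = z − H·x̄ = [-161538167/2615241, 86969563/3486988]
step 2: S = H·P̄·Hᵀ + R = [14047955926/18306687 -209978308/871747; -209978308/871747 93570794/871747]
step 2: K = P̄·Hᵀ·S⁻¹ = [-12500529473/111434195825 6425255953/222868391650; -4809061679/22286839165 13560167199/44573678330; 31180542849/111434195825 65596063761/222868391650]
step 2: x' = x̄ + K·y = [519690424469/178294713320, 31964939357/35658942664, 431824393223/178294713320]
step 2: P' = (I − K·H)·P̄ = [2232298995007/222868391650 152200071851/44573678330 735999300309/222868391650; 152200071851/44573678330 14403924267/8914735666 62401497977/44573678330; 735999300309/222868391650 62401497977/44573678330 374368575583/222868391650]

step 0: x' = [-22897/8672, -3699/8672, 5049/8672], P' = [229243/26016 24731/8672 25871/8672; 24731/8672 12145/8672 11021/8672; 25871/8672 11021/8672 14201/8672]
step 1: x' = [-15228524/2615241, -6958269/3486988, -18078299/5230482], P' = [184011172/18306687 20957350/6102229 61043732/18306687; 20957350/6102229 9918571/6102229 8626748/6102229; 61043732/18306687 8626748/6102229 31074292/18306687]
step 2: x' = [519690424469/178294713320, 31964939357/35658942664, 431824393223/178294713320], P' = [2232298995007/222868391650 152200071851/44573678330 735999300309/222868391650; 152200071851/44573678330 14403924267/8914735666 62401497977/44573678330; 735999300309/222868391650 62401497977/44573678330 374368575583/222868391650]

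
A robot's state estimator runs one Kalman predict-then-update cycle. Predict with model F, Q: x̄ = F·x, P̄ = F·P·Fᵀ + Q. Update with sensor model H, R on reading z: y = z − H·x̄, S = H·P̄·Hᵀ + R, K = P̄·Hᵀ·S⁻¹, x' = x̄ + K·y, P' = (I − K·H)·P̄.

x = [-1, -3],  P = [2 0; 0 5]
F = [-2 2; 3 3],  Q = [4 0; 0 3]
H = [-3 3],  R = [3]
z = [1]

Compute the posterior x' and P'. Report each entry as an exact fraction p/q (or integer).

x̄ = F·x = [-4, -12]
P̄ = F·P·Fᵀ + Q = [32 18; 18 66]
y = z − H·x̄ = [25]
S = H·P̄·Hᵀ + R = [561]
K = P̄·Hᵀ·S⁻¹ = [-14/187; 48/187]
x' = x̄ + K·y = [-1098/187, -1044/187]
P' = (I − K·H)·P̄ = [5396/187 5382/187; 5382/187 5430/187]

x' = [-1098/187, -1044/187]
P' = [5396/187 5382/187; 5382/187 5430/187]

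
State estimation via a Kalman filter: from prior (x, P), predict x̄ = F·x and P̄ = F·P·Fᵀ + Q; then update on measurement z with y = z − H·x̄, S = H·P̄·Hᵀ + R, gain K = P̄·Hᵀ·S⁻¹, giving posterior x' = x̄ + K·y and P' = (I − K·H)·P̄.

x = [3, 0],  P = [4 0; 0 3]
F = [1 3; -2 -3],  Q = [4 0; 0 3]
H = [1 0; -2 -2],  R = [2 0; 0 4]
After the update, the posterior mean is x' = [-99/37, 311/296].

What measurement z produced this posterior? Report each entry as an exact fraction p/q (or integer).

x̄ = F·x = [3, -6]
P̄ = F·P·Fᵀ + Q = [35 -35; -35 46]
S = H·P̄·Hᵀ + R = [37 0; 0 48]
K = P̄·Hᵀ·S⁻¹ = [35/37 0; -35/37 -11/24]
x' − x̄ = [-210/37, 2087/296] = K·y
y = (KᵀK)⁻¹·Kᵀ·(x' − x̄) = [-6, -3]
z = y + H·x̄ = [-6, -3] + [3, 6] = [-3, 3]

z = [-3, 3]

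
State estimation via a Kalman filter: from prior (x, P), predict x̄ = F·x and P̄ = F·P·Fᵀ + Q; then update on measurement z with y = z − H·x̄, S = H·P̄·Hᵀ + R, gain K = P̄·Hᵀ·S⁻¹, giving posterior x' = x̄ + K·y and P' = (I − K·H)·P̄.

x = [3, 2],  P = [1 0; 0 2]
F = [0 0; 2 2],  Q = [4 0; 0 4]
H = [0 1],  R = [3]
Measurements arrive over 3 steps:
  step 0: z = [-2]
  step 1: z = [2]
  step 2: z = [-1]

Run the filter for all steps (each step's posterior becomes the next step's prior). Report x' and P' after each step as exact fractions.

step 0: x̄ = F·x = [0, 10]
step 0: P̄ = F·P·Fᵀ + Q = [4 0; 0 16]
step 0: y = z − H·x̄ = [-12]
step 0: S = H·P̄·Hᵀ + R = [19]
step 0: K = P̄·Hᵀ·S⁻¹ = [0; 16/19]
step 0: x' = x̄ + K·y = [0, -2/19]
step 0: P' = (I − K·H)·P̄ = [4 0; 0 48/19]
step 1: x̄ = F·x = [0, -4/19]
step 1: P̄ = F·P·Fᵀ + Q = [4 0; 0 572/19]
step 1: y = z − H·x̄ = [42/19]
step 1: S = H·P̄·Hᵀ + R = [629/19]
step 1: K = P̄·Hᵀ·S⁻¹ = [0; 572/629]
step 1: x' = x̄ + K·y = [0, 1132/629]
step 1: P' = (I − K·H)·P̄ = [4 0; 0 1716/629]
step 2: x̄ = F·x = [0, 2264/629]
step 2: P̄ = F·P·Fᵀ + Q = [4 0; 0 19444/629]
step 2: y = z − H·x̄ = [-2893/629]
step 2: S = H·P̄·Hᵀ + R = [21331/629]
step 2: K = P̄·Hᵀ·S⁻¹ = [0; 19444/21331]
step 2: x' = x̄ + K·y = [0, -12652/21331]
step 2: P' = (I − K·H)·P̄ = [4 0; 0 58332/21331]

step 0: x' = [0, -2/19], P' = [4 0; 0 48/19]
step 1: x' = [0, 1132/629], P' = [4 0; 0 1716/629]
step 2: x' = [0, -12652/21331], P' = [4 0; 0 58332/21331]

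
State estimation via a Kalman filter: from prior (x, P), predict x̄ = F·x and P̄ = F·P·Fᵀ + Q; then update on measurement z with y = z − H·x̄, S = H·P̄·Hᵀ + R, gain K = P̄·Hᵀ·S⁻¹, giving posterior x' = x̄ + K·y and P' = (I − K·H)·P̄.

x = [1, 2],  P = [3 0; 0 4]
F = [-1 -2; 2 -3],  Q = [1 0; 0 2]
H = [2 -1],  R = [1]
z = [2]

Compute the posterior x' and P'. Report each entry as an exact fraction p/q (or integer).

x' = [-119/59, -348/59]
P' = [696/59 1370/59; 1370/59 2754/59]

x̄ = F·x = [-5, -4]
P̄ = F·P·Fᵀ + Q = [20 18; 18 50]
y = z − H·x̄ = [8]
S = H·P̄·Hᵀ + R = [59]
K = P̄·Hᵀ·S⁻¹ = [22/59; -14/59]
x' = x̄ + K·y = [-119/59, -348/59]
P' = (I − K·H)·P̄ = [696/59 1370/59; 1370/59 2754/59]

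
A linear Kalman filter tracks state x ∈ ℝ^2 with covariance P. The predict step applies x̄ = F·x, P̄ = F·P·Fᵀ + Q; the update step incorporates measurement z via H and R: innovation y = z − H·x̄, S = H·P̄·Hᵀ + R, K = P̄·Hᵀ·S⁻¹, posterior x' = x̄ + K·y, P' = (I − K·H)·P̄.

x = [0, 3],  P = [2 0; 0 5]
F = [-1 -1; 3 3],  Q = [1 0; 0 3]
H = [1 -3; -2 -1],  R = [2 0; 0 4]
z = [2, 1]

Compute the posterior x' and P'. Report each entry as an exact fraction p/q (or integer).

x̄ = F·x = [-3, 9]
P̄ = F·P·Fᵀ + Q = [8 -21; -21 66]
y = z − H·x̄ = [32, 4]
S = H·P̄·Hᵀ + R = [730 77; 77 18]
K = P̄·Hᵀ·S⁻¹ = [893/7211 -1817/7211; -2094/7211 -657/7211]
x' = x̄ + K·y = [-325/7211, -4737/7211]
P' = (I − K·H)·P̄ = [3370/7211 528/7211; 528/7211 1572/7211]

x' = [-325/7211, -4737/7211]
P' = [3370/7211 528/7211; 528/7211 1572/7211]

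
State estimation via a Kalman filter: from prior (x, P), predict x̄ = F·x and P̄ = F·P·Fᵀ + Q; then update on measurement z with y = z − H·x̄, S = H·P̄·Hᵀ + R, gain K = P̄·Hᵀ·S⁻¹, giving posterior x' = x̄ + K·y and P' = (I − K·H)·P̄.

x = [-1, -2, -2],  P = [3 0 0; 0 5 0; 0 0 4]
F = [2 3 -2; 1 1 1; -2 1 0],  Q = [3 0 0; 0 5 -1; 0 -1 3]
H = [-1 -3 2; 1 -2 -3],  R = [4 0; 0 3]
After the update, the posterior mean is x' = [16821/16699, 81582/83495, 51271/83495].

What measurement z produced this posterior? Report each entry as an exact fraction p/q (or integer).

z = [-3, -3]

x̄ = F·x = [-4, -5, 0]
P̄ = F·P·Fᵀ + Q = [76 13 3; 13 17 -2; 3 -2 20]
S = H·P̄·Hᵀ + R = [403 -102; -102 233]
K = P̄·Hᵀ·S⁻¹ = [-4243/16699 1081/16699; -17374/83495 -12981/83495; 4613/83495 -16973/83495]
x' − x̄ = [83617/16699, 499057/83495, 51271/83495] = K·y
y = (KᵀK)⁻¹·Kᵀ·(x' − x̄) = [-22, -9]
z = y + H·x̄ = [-22, -9] + [19, 6] = [-3, -3]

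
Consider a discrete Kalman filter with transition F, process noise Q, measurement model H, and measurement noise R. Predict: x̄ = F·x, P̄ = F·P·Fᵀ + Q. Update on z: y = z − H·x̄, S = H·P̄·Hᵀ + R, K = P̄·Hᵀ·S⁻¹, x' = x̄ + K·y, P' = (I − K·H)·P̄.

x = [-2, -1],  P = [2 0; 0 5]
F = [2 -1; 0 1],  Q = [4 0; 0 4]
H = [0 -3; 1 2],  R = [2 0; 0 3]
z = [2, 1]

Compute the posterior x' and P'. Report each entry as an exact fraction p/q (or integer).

x̄ = F·x = [-3, -1]
P̄ = F·P·Fᵀ + Q = [17 -5; -5 9]
y = z − H·x̄ = [-1, 6]
S = H·P̄·Hᵀ + R = [83 -39; -39 36]
K = P̄·Hᵀ·S⁻¹ = [271/489 1166/1467; -155/489 26/1467]
x' = x̄ + K·y = [198/163, -94/163]
P' = (I − K·H)·P̄ = [4582/1467 -542/1467; -542/1467 310/1467]

x' = [198/163, -94/163]
P' = [4582/1467 -542/1467; -542/1467 310/1467]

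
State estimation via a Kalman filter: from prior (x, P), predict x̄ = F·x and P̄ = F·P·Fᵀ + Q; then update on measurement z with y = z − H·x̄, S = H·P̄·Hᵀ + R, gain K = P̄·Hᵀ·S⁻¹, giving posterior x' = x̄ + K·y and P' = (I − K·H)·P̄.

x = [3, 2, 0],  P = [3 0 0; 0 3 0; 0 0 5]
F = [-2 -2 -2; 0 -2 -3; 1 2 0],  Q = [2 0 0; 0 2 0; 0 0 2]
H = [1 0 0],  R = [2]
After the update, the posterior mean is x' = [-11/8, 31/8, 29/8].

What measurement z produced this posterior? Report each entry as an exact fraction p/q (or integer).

z = [-1]

x̄ = F·x = [-10, -4, 7]
P̄ = F·P·Fᵀ + Q = [46 42 -18; 42 59 -12; -18 -12 17]
S = H·P̄·Hᵀ + R = [48]
K = P̄·Hᵀ·S⁻¹ = [23/24; 7/8; -3/8]
x' − x̄ = [69/8, 63/8, -27/8] = K·y
y = (KᵀK)⁻¹·Kᵀ·(x' − x̄) = [9]
z = y + H·x̄ = [9] + [-10] = [-1]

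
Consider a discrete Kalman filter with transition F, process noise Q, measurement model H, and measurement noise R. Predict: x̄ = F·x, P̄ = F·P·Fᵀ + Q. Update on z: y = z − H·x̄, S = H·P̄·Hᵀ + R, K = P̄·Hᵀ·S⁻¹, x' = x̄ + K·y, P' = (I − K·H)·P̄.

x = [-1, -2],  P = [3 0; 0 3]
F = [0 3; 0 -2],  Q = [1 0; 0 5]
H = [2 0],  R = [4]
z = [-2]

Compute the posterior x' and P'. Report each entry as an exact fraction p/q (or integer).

x' = [-34/29, 26/29]
P' = [28/29 -18/29; -18/29 169/29]

x̄ = F·x = [-6, 4]
P̄ = F·P·Fᵀ + Q = [28 -18; -18 17]
y = z − H·x̄ = [10]
S = H·P̄·Hᵀ + R = [116]
K = P̄·Hᵀ·S⁻¹ = [14/29; -9/29]
x' = x̄ + K·y = [-34/29, 26/29]
P' = (I − K·H)·P̄ = [28/29 -18/29; -18/29 169/29]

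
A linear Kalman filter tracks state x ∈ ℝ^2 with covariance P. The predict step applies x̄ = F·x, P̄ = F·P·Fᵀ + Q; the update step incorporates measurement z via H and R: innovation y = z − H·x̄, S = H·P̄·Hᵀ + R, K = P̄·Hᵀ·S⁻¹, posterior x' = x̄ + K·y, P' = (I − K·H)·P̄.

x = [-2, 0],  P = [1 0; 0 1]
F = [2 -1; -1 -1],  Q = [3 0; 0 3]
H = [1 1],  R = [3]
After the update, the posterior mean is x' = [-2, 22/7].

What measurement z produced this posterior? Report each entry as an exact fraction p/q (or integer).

x̄ = F·x = [-4, 2]
P̄ = F·P·Fᵀ + Q = [8 -1; -1 5]
S = H·P̄·Hᵀ + R = [14]
K = P̄·Hᵀ·S⁻¹ = [1/2; 2/7]
x' − x̄ = [2, 8/7] = K·y
y = (KᵀK)⁻¹·Kᵀ·(x' − x̄) = [4]
z = y + H·x̄ = [4] + [-2] = [2]

z = [2]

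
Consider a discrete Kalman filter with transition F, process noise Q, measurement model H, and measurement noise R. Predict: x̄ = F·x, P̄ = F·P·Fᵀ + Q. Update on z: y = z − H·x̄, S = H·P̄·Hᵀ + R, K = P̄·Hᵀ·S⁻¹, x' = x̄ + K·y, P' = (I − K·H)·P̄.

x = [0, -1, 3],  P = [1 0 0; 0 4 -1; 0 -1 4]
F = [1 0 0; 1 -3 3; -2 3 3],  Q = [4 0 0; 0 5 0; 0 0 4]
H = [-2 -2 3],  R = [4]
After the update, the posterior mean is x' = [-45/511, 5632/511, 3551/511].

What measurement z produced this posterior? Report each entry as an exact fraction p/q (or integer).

x̄ = F·x = [0, 12, 6]
P̄ = F·P·Fᵀ + Q = [5 1 -2; 1 96 -2; -2 -2 62]
S = H·P̄·Hᵀ + R = [1022]
K = P̄·Hᵀ·S⁻¹ = [-9/511; -100/511; 97/511]
x' − x̄ = [-45/511, -500/511, 485/511] = K·y
y = (KᵀK)⁻¹·Kᵀ·(x' − x̄) = [5]
z = y + H·x̄ = [5] + [-6] = [-1]

z = [-1]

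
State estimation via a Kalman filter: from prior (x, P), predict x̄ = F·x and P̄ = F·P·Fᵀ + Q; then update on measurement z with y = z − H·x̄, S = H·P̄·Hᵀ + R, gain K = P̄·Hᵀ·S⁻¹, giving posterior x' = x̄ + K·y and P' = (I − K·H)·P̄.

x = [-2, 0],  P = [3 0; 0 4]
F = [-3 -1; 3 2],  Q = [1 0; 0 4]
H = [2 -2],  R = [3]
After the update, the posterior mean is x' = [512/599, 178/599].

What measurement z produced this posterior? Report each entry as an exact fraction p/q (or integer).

z = [1]

x̄ = F·x = [6, -6]
P̄ = F·P·Fᵀ + Q = [32 -35; -35 47]
S = H·P̄·Hᵀ + R = [599]
K = P̄·Hᵀ·S⁻¹ = [134/599; -164/599]
x' − x̄ = [-3082/599, 3772/599] = K·y
y = (KᵀK)⁻¹·Kᵀ·(x' − x̄) = [-23]
z = y + H·x̄ = [-23] + [24] = [1]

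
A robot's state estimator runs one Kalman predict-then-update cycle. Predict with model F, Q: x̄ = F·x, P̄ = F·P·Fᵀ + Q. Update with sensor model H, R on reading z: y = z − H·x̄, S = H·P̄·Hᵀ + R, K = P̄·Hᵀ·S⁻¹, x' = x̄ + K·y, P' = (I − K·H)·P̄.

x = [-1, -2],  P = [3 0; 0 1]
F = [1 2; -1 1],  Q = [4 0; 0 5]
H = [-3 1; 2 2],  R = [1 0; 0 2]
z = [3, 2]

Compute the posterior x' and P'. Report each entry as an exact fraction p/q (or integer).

x' = [-1809/3287, 4533/3287]
P' = [305/3287 97/3287; 97/3287 1087/3287]

x̄ = F·x = [-5, -1]
P̄ = F·P·Fᵀ + Q = [11 -1; -1 9]
y = z − H·x̄ = [-11, 14]
S = H·P̄·Hᵀ + R = [115 -44; -44 74]
K = P̄·Hᵀ·S⁻¹ = [-818/3287 402/3287; 796/3287 1184/3287]
x' = x̄ + K·y = [-1809/3287, 4533/3287]
P' = (I − K·H)·P̄ = [305/3287 97/3287; 97/3287 1087/3287]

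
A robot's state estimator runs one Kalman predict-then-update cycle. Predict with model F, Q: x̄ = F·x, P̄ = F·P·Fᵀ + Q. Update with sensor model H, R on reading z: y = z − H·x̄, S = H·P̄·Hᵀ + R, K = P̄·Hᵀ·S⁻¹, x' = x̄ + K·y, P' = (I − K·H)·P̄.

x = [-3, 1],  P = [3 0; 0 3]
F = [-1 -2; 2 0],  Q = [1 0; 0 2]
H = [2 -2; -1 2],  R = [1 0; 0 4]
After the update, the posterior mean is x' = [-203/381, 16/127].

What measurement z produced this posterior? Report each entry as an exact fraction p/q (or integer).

z = [-1, 3]

x̄ = F·x = [1, -6]
P̄ = F·P·Fᵀ + Q = [16 -6; -6 14]
S = H·P̄·Hᵀ + R = [169 -124; -124 100]
K = P̄·Hᵀ·S⁻¹ = [232/381 181/381; 18/127 131/254]
x' − x̄ = [-584/381, 778/127] = K·y
y = (KᵀK)⁻¹·Kᵀ·(x' − x̄) = [-15, 16]
z = y + H·x̄ = [-15, 16] + [14, -13] = [-1, 3]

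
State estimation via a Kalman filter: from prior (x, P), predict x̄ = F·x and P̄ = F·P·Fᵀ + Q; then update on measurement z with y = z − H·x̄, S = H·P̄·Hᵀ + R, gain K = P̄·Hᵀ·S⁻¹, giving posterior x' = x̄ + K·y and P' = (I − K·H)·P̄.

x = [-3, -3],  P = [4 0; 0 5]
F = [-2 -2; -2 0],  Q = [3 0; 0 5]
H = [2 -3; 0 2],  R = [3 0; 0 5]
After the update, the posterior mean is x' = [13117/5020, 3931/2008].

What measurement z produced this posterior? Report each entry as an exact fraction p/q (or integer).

z = [-1, 3]

x̄ = F·x = [12, 6]
P̄ = F·P·Fᵀ + Q = [39 16; 16 21]
S = H·P̄·Hᵀ + R = [156 -62; -62 89]
K = P̄·Hᵀ·S⁻¹ = [2327/5020 1713/2510; -31/2008 463/1004]
x' − x̄ = [-47123/5020, -8117/2008] = K·y
y = (KᵀK)⁻¹·Kᵀ·(x' − x̄) = [-7, -9]
z = y + H·x̄ = [-7, -9] + [6, 12] = [-1, 3]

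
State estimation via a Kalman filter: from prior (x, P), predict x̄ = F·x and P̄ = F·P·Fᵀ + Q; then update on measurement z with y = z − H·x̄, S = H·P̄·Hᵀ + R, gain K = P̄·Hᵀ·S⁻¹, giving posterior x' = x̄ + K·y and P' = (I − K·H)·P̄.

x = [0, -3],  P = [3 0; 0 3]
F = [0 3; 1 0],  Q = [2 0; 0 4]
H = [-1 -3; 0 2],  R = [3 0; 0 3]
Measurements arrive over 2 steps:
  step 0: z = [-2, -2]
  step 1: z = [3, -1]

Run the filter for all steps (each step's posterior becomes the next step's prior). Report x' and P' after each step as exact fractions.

step 0: x̄ = F·x = [-9, 0]
step 0: P̄ = F·P·Fᵀ + Q = [29 0; 0 7]
step 0: y = z − H·x̄ = [-11, -2]
step 0: S = H·P̄·Hᵀ + R = [95 -42; -42 31]
step 0: K = P̄·Hᵀ·S⁻¹ = [-899/1181 -1218/1181; -63/1181 448/1181]
step 0: x' = x̄ + K·y = [1696/1181, -203/1181]
step 0: P' = (I − K·H)·P̄ = [8178/1181 -1827/1181; -1827/1181 672/1181]
step 1: x̄ = F·x = [-609/1181, 1696/1181]
step 1: P̄ = F·P·Fᵀ + Q = [8410/1181 -5481/1181; -5481/1181 12902/1181]
step 1: y = z − H·x̄ = [8022/1181, -4573/1181]
step 1: S = H·P̄·Hᵀ + R = [95185/1181 -66450/1181; -66450/1181 55151/1181]
step 1: K = P̄·Hᵀ·S⁻¹ = [-241657/706135 -86304/141227; -19935/141227 42058/141227]
step 1: x' = x̄ + K·y = [-334689/706135, -95452/141227]
step 1: P' = (I − K·H)·P̄ = [2666811/706135 -129456/141227; -129456/141227 63087/141227]

step 0: x' = [1696/1181, -203/1181], P' = [8178/1181 -1827/1181; -1827/1181 672/1181]
step 1: x' = [-334689/706135, -95452/141227], P' = [2666811/706135 -129456/141227; -129456/141227 63087/141227]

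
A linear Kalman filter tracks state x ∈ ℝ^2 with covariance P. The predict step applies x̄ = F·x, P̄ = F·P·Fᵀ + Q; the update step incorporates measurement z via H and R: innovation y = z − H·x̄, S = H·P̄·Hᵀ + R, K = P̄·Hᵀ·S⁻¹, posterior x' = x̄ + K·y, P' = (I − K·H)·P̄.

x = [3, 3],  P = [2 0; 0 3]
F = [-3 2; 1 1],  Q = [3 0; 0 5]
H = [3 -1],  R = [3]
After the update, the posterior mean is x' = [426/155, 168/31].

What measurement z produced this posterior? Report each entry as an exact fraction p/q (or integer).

x̄ = F·x = [-3, 6]
P̄ = F·P·Fᵀ + Q = [33 0; 0 10]
S = H·P̄·Hᵀ + R = [310]
K = P̄·Hᵀ·S⁻¹ = [99/310; -1/31]
x' − x̄ = [891/155, -18/31] = K·y
y = (KᵀK)⁻¹·Kᵀ·(x' − x̄) = [18]
z = y + H·x̄ = [18] + [-15] = [3]

z = [3]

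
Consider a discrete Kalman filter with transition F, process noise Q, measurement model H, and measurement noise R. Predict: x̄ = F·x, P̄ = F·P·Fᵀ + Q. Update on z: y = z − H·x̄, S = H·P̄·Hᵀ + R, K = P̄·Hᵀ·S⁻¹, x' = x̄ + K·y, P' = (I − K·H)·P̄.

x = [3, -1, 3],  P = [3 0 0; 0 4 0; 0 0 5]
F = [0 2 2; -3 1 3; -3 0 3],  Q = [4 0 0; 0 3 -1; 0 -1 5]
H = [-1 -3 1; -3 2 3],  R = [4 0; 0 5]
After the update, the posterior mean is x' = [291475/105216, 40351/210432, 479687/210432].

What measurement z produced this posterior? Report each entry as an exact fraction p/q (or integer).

z = [-1, -1]

x̄ = F·x = [4, -1, 0]
P̄ = F·P·Fᵀ + Q = [40 38 30; 38 79 71; 30 71 77]
S = H·P̄·Hᵀ + R = [574 -534; -534 1230]
K = P̄·Hᵀ·S⁻¹ = [-10663/35072 -9953/105216; -18947/70144 19291/210432; -8843/70144 36899/210432]
x' − x̄ = [-129389/105216, 250783/210432, 479687/210432] = K·y
y = (KᵀK)⁻¹·Kᵀ·(x' − x̄) = [0, 13]
z = y + H·x̄ = [0, 13] + [-1, -14] = [-1, -1]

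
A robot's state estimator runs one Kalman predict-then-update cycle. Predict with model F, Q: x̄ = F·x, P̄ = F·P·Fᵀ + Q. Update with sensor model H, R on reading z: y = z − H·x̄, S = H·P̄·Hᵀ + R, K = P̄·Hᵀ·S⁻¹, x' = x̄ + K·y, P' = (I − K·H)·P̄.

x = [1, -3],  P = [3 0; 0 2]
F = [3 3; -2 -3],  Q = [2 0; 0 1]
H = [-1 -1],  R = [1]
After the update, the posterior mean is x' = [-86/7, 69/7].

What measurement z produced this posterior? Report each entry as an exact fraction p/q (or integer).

x̄ = F·x = [-6, 7]
P̄ = F·P·Fᵀ + Q = [47 -36; -36 31]
S = H·P̄·Hᵀ + R = [7]
K = P̄·Hᵀ·S⁻¹ = [-11/7; 5/7]
x' − x̄ = [-44/7, 20/7] = K·y
y = (KᵀK)⁻¹·Kᵀ·(x' − x̄) = [4]
z = y + H·x̄ = [4] + [-1] = [3]

z = [3]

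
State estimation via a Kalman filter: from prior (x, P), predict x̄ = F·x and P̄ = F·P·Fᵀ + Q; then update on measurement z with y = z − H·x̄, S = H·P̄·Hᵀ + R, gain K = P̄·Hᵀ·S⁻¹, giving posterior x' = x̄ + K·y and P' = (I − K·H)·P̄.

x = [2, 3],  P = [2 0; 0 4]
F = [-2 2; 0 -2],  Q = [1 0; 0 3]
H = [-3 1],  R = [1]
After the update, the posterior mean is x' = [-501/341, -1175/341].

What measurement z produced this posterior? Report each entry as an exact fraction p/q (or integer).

z = [1]

x̄ = F·x = [2, -6]
P̄ = F·P·Fᵀ + Q = [25 -16; -16 19]
S = H·P̄·Hᵀ + R = [341]
K = P̄·Hᵀ·S⁻¹ = [-91/341; 67/341]
x' − x̄ = [-1183/341, 871/341] = K·y
y = (KᵀK)⁻¹·Kᵀ·(x' − x̄) = [13]
z = y + H·x̄ = [13] + [-12] = [1]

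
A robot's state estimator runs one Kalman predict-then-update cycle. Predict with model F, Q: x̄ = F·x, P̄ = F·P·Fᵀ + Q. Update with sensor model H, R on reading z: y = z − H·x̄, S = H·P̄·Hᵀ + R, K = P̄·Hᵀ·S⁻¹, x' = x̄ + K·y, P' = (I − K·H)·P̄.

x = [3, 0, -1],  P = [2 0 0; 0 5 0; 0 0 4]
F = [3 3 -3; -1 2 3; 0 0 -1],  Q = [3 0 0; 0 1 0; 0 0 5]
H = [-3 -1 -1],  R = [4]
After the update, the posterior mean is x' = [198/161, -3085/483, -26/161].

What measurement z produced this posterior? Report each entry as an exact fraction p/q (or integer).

x̄ = F·x = [12, -6, 1]
P̄ = F·P·Fᵀ + Q = [102 -12 12; -12 59 -12; 12 -12 9]
S = H·P̄·Hᵀ + R = [966]
K = P̄·Hᵀ·S⁻¹ = [-51/161; -11/966; -11/322]
x' − x̄ = [-1734/161, -187/483, -187/161] = K·y
y = (KᵀK)⁻¹·Kᵀ·(x' − x̄) = [34]
z = y + H·x̄ = [34] + [-31] = [3]

z = [3]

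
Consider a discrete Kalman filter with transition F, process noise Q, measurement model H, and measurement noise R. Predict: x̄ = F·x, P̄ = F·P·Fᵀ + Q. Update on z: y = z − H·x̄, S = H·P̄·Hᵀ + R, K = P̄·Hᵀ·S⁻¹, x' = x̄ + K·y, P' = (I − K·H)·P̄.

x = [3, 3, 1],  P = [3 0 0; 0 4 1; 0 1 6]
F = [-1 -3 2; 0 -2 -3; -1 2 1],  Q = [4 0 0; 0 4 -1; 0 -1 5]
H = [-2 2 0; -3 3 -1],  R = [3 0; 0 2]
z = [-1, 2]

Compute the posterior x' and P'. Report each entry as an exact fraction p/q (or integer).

x̄ = F·x = [-10, -9, 4]
P̄ = F·P·Fᵀ + Q = [55 -7 -8; -7 86 -43; -8 -43 34]
y = z − H·x̄ = [-3, 3]
S = H·P̄·Hᵀ + R = [623 1000; 1000 1641]
K = P̄·Hᵀ·S⁻¹ = [-25484/22343 13106/22343; -16774/22343 14606/22343; 24130/22343 -16597/22343]
x' = x̄ + K·y = [-107660/22343, -106947/22343, -32809/22343]
P' = (I − K·H)·P̄ = [401717/22343 363491/22343 -140890/22343; 363491/22343 338330/22343 -104695/22343; -140890/22343 -104695/22343 141779/22343]

x' = [-107660/22343, -106947/22343, -32809/22343]
P' = [401717/22343 363491/22343 -140890/22343; 363491/22343 338330/22343 -104695/22343; -140890/22343 -104695/22343 141779/22343]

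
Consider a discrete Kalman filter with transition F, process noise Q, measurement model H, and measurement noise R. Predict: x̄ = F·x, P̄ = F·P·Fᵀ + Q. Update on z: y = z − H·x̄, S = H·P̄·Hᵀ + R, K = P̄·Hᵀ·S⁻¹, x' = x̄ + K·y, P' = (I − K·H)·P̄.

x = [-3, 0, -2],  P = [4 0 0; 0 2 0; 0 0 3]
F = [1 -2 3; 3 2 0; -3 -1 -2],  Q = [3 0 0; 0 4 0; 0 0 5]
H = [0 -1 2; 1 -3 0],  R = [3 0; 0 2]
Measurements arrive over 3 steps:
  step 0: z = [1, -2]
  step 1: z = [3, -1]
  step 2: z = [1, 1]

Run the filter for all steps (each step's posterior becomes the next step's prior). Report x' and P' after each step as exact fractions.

step 0: x̄ = F·x = [-9, -9, 13]
step 0: P̄ = F·P·Fᵀ + Q = [42 4 -26; 4 48 -40; -26 -40 55]
step 0: y = z − H·x̄ = [-34, -20]
step 0: S = H·P̄·Hᵀ + R = [431 328; 328 452]
step 0: K = P̄·Hᵀ·S⁻¹ = [-8788/21807 15649/43614; -2984/21807 -4589/21807; 9242/21807 -4343/43614]
step 0: x' = x̄ + K·y = [-17987/7269, -1009/7269, 4231/7269]
step 0: P' = (I − K·H)·P̄ = [189031/21807 57794/21807 15715/21807; 57794/21807 22324/21807 6686/21807; 15715/21807 6686/21807 17206/21807]
step 1: x̄ = F·x = [-1092/2423, -55979/7269, 46508/7269]
step 1: P̄ = F·P·Fᵀ + Q = [31276/2423 142724/7269 -167630/7269; 142724/7269 2571331/21807 -2387107/21807; -167630/7269 -2387107/21807 2463550/21807]
step 1: y = z − H·x̄ = [-42396/2423, -57310/2423]
step 1: S = H·P̄·Hᵀ + R = [2448820/2423 2289187/2423; 2289187/2423 2322005/2423]
step 1: K = P̄·Hᵀ·S⁻¹ = [-47393768/183984797 37893312/183984797; -51972142/551954391 -47064615/183984797; 10414874/23998017 -873849/7999339]
step 1: x' = x̄ + K·y = [-149926092/183984797, -1673447/551954391, 33316186/23998017]
step 1: P' = (I − K·H)·P̄ = [1001357028/183984797 308523468/183984797 3616134/7999339; 308523468/183984797 134217566/183984797 1787944/7999339; 3616134/7999339 1787944/7999339 6101409/7999339]
step 2: x̄ = F·x = [1852385452/551954391, -1352681722/551954391, -181536281/551954391]
step 2: P̄ = F·P·Fᵀ + Q = [2124633422/183984797 2228382958/183984797 -2908772244/183984797; 2228382958/183984797 13987304320/183984797 -12720876936/183984797; -2908772244/183984797 -12720876936/183984797 13641369071/183984797]
step 2: y = z − H·x̄ = [-145884923/183984797, -5358476227/551954391]
step 2: S = H·P̄·Hᵀ + R = [119988242739/183984797 110241247130/183984797; 110241247130/183984797 115008044148/183984797]
step 2: K = P̄·Hᵀ·S⁻¹ = [-287108958748/1118625408347 230851167077/1118625408347; -209779513687/2237250816694 -1143702907447/4474501633388; 485303817474/1118625408347 -122292629594/1118625408347]
step 2: x' = x̄ + K·y = [60023047043/38573289943, 48645375203/462879479316, 44950401025/115719869829]
step 2: P' = (I − K·H)·P̄ = [6084260280790/1118625408347 1874185982212/1118625408347 506429552984/1118625408347; 1874185982212/1118625408347 1630691623957/2237250816694 250338270724/1118625408347; 506429552984/1118625408347 250338270724/1118625408347 853124861573/1118625408347]

step 0: x' = [-17987/7269, -1009/7269, 4231/7269], P' = [189031/21807 57794/21807 15715/21807; 57794/21807 22324/21807 6686/21807; 15715/21807 6686/21807 17206/21807]
step 1: x' = [-149926092/183984797, -1673447/551954391, 33316186/23998017], P' = [1001357028/183984797 308523468/183984797 3616134/7999339; 308523468/183984797 134217566/183984797 1787944/7999339; 3616134/7999339 1787944/7999339 6101409/7999339]
step 2: x' = [60023047043/38573289943, 48645375203/462879479316, 44950401025/115719869829], P' = [6084260280790/1118625408347 1874185982212/1118625408347 506429552984/1118625408347; 1874185982212/1118625408347 1630691623957/2237250816694 250338270724/1118625408347; 506429552984/1118625408347 250338270724/1118625408347 853124861573/1118625408347]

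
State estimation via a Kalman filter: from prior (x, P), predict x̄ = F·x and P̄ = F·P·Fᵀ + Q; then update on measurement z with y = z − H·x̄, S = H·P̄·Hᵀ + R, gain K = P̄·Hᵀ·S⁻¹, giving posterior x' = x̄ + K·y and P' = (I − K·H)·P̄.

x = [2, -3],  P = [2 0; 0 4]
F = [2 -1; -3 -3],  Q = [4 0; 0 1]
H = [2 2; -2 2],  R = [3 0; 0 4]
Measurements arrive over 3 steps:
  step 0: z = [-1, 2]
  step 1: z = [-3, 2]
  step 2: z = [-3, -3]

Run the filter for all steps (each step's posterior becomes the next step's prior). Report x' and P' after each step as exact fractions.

step 0: x̄ = F·x = [7, 3]
step 0: P̄ = F·P·Fᵀ + Q = [16 0; 0 55]
step 0: y = z − H·x̄ = [-21, 10]
step 0: S = H·P̄·Hᵀ + R = [287 156; 156 288]
step 0: K = P̄·Hᵀ·S⁻¹ = [296/1215 -886/3645; 121/486 1441/5832]
step 0: x' = x̄ + K·y = [-1993/3645, 707/2916]
step 0: P' = (I − K·H)·P̄ = [1552/3645 -44/729; -44/729 1265/2916]
step 1: x̄ = F·x = [-6493/4860, 493/540]
step 1: P̄ = F·P·Fᵀ + Q = [10333/1620 -193/180; -193/180 153/20]
step 1: y = z − H·x̄ = [-2617/1215, -607/243]
step 1: S = H·P̄·Hᵀ + R = [20467/405 412/81; 412/81 5564/81]
step 1: K = P̄·Hᵀ·S⁻¹ = [81483/348857 -326845/1395428; 82513/348857 329935/1395428]
step 1: x' = x̄ + K·y = [-2624837/2093142, -195815/1046571]
step 1: P' = (I − K·H)·P̄ = [285647/697714 -20599/348857; -20599/348857 288737/697714]
step 2: x̄ = F·x = [-809674/348857, 3016467/697714]
step 2: P̄ = F·P·Fᵀ + Q = [4386973/697714 -724077/697714; -724077/697714 2562803/348857]
step 2: y = z − H·x̄ = [-2443690/348857, -334258/20521]
step 2: S = H·P̄·Hᵀ + R = [17175421/348857 86898/20521; 86898/20521 1371582/20521]
step 2: K = P̄·Hᵀ·S⁻¹ = [44410622/190285779 -133572649/570857337; 44903044/190285779 269361197/1141714674]
step 2: x' = x̄ + K·y = [-82481852/570857337, -1338705239/1141714674]
step 2: P' = (I − K·H)·P̄ = [466993097/1141714674 -67297499/1141714674; -67297499/1141714674 471424895/1141714674]

step 0: x' = [-1993/3645, 707/2916], P' = [1552/3645 -44/729; -44/729 1265/2916]
step 1: x' = [-2624837/2093142, -195815/1046571], P' = [285647/697714 -20599/348857; -20599/348857 288737/697714]
step 2: x' = [-82481852/570857337, -1338705239/1141714674], P' = [466993097/1141714674 -67297499/1141714674; -67297499/1141714674 471424895/1141714674]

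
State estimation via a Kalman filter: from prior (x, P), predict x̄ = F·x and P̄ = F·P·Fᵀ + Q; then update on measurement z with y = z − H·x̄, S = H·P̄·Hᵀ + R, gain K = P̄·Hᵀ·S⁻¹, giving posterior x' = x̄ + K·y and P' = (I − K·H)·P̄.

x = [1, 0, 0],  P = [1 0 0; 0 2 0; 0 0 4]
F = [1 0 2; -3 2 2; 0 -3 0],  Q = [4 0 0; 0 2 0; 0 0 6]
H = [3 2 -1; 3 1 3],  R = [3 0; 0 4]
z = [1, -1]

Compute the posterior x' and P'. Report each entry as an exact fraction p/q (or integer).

x̄ = F·x = [1, -3, 0]
P̄ = F·P·Fᵀ + Q = [21 13 0; 13 35 -12; 0 -12 24]
y = z − H·x̄ = [4, -1]
S = H·P̄·Hᵀ + R = [560 244; 244 450]
K = P̄·Hᵀ·S⁻¹ = [10753/96232 5211/48116; 22589/96232 -2061/48116; -2265/12029 2832/12029]
x' = x̄ + K·y = [64411/48116, -97109/48116, -11892/12029]
P' = (I − K·H)·P̄ = [271783/96232 -446133/96232 -13647/12029; -446133/96232 791487/96232 22101/12029; -13647/12029 22101/12029 10056/12029]

x' = [64411/48116, -97109/48116, -11892/12029]
P' = [271783/96232 -446133/96232 -13647/12029; -446133/96232 791487/96232 22101/12029; -13647/12029 22101/12029 10056/12029]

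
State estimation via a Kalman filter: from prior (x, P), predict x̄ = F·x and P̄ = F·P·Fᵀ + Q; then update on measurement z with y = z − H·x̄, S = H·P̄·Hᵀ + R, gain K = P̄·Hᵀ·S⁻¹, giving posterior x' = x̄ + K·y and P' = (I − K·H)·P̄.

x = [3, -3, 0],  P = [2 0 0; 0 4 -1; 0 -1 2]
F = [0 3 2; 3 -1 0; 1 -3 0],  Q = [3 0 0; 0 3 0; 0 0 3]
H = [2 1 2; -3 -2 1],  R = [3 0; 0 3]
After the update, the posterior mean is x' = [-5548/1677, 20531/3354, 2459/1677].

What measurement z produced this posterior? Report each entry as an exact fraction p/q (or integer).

z = [2, -1]

x̄ = F·x = [-9, 12, 12]
P̄ = F·P·Fᵀ + Q = [35 -10 -30; -10 25 18; -30 18 41]
S = H·P̄·Hᵀ + R = [124 -42; -42 447]
K = P̄·Hᵀ·S⁻¹ = [-805/8944 -3565/13416; 6081/17888 737/26832; 3645/8944 3365/13416]
x' − x̄ = [9545/1677, -19717/3354, -17665/1677] = K·y
y = (KᵀK)⁻¹·Kᵀ·(x' − x̄) = [-16, -16]
z = y + H·x̄ = [-16, -16] + [18, 15] = [2, -1]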